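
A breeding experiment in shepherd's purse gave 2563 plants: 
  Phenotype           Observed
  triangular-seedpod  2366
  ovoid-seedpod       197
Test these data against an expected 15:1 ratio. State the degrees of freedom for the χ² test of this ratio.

1

A goodness-of-fit test with 2 phenotype classes has df = 2 − 1 = 1.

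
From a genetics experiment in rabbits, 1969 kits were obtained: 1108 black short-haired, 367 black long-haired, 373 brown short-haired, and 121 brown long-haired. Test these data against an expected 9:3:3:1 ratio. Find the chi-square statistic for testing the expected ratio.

Expected counts for N = 1969 under a 9:3:3:1 ratio (total parts = 16):
  black short-haired: 1969 × 9/16 = 1107.5625
  black long-haired: 1969 × 3/16 = 369.1875
  brown short-haired: 1969 × 3/16 = 369.1875
  brown long-haired: 1969 × 1/16 = 123.0625
χ² = Σ (O − E)² / E
  black short-haired: (1108 − 1107.5625)² / 1107.5625 = 0.0002
  black long-haired: (367 − 369.1875)² / 369.1875 = 0.0130
  brown short-haired: (373 − 369.1875)² / 369.1875 = 0.0394
  brown long-haired: (121 − 123.0625)² / 123.0625 = 0.0346
χ² = 0.0002 + 0.0130 + 0.0394 + 0.0346 = 0.0872 ≈ 0.087

0.087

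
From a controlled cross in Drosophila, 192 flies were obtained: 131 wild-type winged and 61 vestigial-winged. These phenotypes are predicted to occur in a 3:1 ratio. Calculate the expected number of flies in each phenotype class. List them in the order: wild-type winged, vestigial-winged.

144, 48

Total ratio parts = 4. Expected numbers out of 192:
  wild-type winged: 192 × 3/4 = 144
  vestigial-winged: 192 × 1/4 = 48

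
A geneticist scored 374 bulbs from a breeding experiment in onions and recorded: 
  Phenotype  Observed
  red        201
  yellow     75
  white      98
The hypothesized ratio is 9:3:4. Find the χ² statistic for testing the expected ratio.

0.973

Under the 9:3:4 hypothesis (Σ ratio = 16, N = 374):
  red: 374 × 9/16 = 210.375
  yellow: 374 × 3/16 = 70.125
  white: 374 × 4/16 = 93.5
χ² = Σ (O − E)² / E
  red: (201 − 210.375)² / 210.375 = 0.4178
  yellow: (75 − 70.125)² / 70.125 = 0.3389
  white: (98 − 93.5)² / 93.5 = 0.2166
χ² = 0.4178 + 0.3389 + 0.2166 = 0.9733 ≈ 0.973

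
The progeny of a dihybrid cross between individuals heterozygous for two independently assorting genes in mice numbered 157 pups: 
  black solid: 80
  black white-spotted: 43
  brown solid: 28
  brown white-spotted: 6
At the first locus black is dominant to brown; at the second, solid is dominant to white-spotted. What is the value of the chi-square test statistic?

A dihybrid F₂ with independent assortment and complete dominance at both loci gives a 9:3:3:1 phenotypic ratio.
Total ratio parts = 16. Expected numbers out of 157:
  black solid: 157 × 9/16 = 88.3125
  black white-spotted: 157 × 3/16 = 29.4375
  brown solid: 157 × 3/16 = 29.4375
  brown white-spotted: 157 × 1/16 = 9.8125
χ² = Σ (O − E)² / E
  black solid: (80 − 88.3125)² / 88.3125 = 0.7824
  black white-spotted: (43 − 29.4375)² / 29.4375 = 6.2485
  brown solid: (28 − 29.4375)² / 29.4375 = 0.0702
  brown white-spotted: (6 − 9.8125)² / 9.8125 = 1.4813
χ² = 0.7824 + 6.2485 + 0.0702 + 1.4813 = 8.5824 ≈ 8.582

8.582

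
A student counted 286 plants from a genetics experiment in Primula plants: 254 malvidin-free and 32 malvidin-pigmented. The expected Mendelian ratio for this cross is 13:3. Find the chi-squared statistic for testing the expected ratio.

Total ratio parts = 16. Expected numbers out of 286:
  malvidin-free: 286 × 13/16 = 232.375
  malvidin-pigmented: 286 × 3/16 = 53.625
χ² = Σ (O − E)² / E
  malvidin-free: (254 − 232.375)² / 232.375 = 2.0124
  malvidin-pigmented: (32 − 53.625)² / 53.625 = 8.7206
χ² = 2.0124 + 8.7206 = 10.733

10.733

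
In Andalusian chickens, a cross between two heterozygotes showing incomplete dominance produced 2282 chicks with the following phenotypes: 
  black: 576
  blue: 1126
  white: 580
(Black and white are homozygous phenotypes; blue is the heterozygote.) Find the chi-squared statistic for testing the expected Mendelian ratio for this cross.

0.408

With incomplete dominance, a heterozygote × heterozygote cross gives a 1:2:1 phenotypic ratio.
Under the 1:2:1 hypothesis (Σ ratio = 4, N = 2282):
  black: 2282 × 1/4 = 570.5
  blue: 2282 × 2/4 = 1141
  white: 2282 × 1/4 = 570.5
χ² = Σ (O − E)² / E
  black: (576 − 570.5)² / 570.5 = 0.0530
  blue: (1126 − 1141)² / 1141 = 0.1972
  white: (580 − 570.5)² / 570.5 = 0.1582
χ² = 0.0530 + 0.1972 + 0.1582 = 0.4084 ≈ 0.408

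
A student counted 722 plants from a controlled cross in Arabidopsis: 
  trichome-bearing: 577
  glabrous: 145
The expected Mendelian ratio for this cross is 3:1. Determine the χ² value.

Under the 3:1 hypothesis (Σ ratio = 4, N = 722):
  trichome-bearing: 722 × 3/4 = 541.5
  glabrous: 722 × 1/4 = 180.5
χ² = Σ (O − E)² / E
  trichome-bearing: (577 − 541.5)² / 541.5 = 2.3273
  glabrous: (145 − 180.5)² / 180.5 = 6.9820
χ² = 2.3273 + 6.9820 = 9.3093 ≈ 9.309

9.309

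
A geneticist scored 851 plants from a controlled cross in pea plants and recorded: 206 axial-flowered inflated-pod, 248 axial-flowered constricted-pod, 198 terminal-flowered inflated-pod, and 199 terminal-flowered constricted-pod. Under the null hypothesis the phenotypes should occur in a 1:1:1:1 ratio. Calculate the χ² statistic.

7.966

Total ratio parts = 4. Expected numbers out of 851:
  axial-flowered inflated-pod: 851 × 1/4 = 212.75
  axial-flowered constricted-pod: 851 × 1/4 = 212.75
  terminal-flowered inflated-pod: 851 × 1/4 = 212.75
  terminal-flowered constricted-pod: 851 × 1/4 = 212.75
χ² = Σ (O − E)² / E
  axial-flowered inflated-pod: (206 − 212.75)² / 212.75 = 0.2142
  axial-flowered constricted-pod: (248 − 212.75)² / 212.75 = 5.8405
  terminal-flowered inflated-pod: (198 − 212.75)² / 212.75 = 1.0226
  terminal-flowered constricted-pod: (199 − 212.75)² / 212.75 = 0.8887
χ² = 0.2142 + 5.8405 + 1.0226 + 0.8887 = 7.966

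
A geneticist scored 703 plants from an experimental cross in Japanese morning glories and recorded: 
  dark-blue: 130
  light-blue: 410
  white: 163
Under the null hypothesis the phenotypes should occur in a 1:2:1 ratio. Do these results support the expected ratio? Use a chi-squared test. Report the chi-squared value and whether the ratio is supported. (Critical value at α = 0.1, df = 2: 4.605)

Under the 1:2:1 hypothesis (Σ ratio = 4, N = 703):
  dark-blue: 703 × 1/4 = 175.75
  light-blue: 703 × 2/4 = 351.5
  white: 703 × 1/4 = 175.75
χ² = Σ (O − E)² / E
  dark-blue: (130 − 175.75)² / 175.75 = 11.9093
  light-blue: (410 − 351.5)² / 351.5 = 9.7361
  white: (163 − 175.75)² / 175.75 = 0.9250
χ² = 11.9093 + 9.7361 + 0.9250 = 22.5704 ≈ 22.570
Degrees of freedom = 3 − 1 = 2; critical value at α = 0.1 is 4.605.
Since 22.570 > 4.605, we reject the null hypothesis — the data do not fit the 1:2:1 ratio.

22.570; not consistent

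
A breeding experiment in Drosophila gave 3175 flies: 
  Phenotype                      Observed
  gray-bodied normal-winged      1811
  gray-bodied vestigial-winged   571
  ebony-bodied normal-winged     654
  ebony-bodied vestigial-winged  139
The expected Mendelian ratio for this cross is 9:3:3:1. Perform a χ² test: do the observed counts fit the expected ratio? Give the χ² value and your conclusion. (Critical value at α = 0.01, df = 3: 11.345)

Total ratio parts = 16. Expected numbers out of 3175:
  gray-bodied normal-winged: 3175 × 9/16 = 1785.9375
  gray-bodied vestigial-winged: 3175 × 3/16 = 595.3125
  ebony-bodied normal-winged: 3175 × 3/16 = 595.3125
  ebony-bodied vestigial-winged: 3175 × 1/16 = 198.4375
χ² = Σ (O − E)² / E
  gray-bodied normal-winged: (1811 − 1785.9375)² / 1785.9375 = 0.3517
  gray-bodied vestigial-winged: (571 − 595.3125)² / 595.3125 = 0.9929
  ebony-bodied normal-winged: (654 − 595.3125)² / 595.3125 = 5.7856
  ebony-bodied vestigial-winged: (139 − 198.4375)² / 198.4375 = 17.8032
χ² = 0.3517 + 0.9929 + 5.7856 + 17.8032 = 24.9334 ≈ 24.933
Degrees of freedom = 4 − 1 = 3; critical value at α = 0.01 is 11.345.
Since 24.933 > 11.345, we reject the null hypothesis — the data do not fit the 9:3:3:1 ratio.

24.933; not consistent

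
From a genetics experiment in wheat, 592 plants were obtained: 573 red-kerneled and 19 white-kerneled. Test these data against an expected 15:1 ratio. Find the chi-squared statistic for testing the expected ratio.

Expected counts for N = 592 under a 15:1 ratio (total parts = 16):
  red-kerneled: 592 × 15/16 = 555
  white-kerneled: 592 × 1/16 = 37
χ² = Σ (O − E)² / E
  red-kerneled: (573 − 555)² / 555 = 0.5838
  white-kerneled: (19 − 37)² / 37 = 8.7568
χ² = 0.5838 + 8.7568 = 9.3406 ≈ 9.341

9.341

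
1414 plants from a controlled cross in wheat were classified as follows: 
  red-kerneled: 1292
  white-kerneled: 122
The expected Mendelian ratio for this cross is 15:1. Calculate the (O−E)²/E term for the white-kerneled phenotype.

Under the 15:1 hypothesis (Σ ratio = 16, N = 1414):
  red-kerneled: 1414 × 15/16 = 1325.625
  white-kerneled: 1414 × 1/16 = 88.375
Contribution of white-kerneled: (122 − 88.375)² / 88.375 = 12.7937

12.794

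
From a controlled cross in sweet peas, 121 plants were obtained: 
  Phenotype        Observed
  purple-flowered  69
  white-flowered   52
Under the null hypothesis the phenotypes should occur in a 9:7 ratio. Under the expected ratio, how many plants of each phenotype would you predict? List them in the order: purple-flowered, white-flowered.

68.0625, 52.9375

Expected counts for N = 121 under a 9:7 ratio (total parts = 16):
  purple-flowered: 121 × 9/16 = 68.0625
  white-flowered: 121 × 7/16 = 52.9375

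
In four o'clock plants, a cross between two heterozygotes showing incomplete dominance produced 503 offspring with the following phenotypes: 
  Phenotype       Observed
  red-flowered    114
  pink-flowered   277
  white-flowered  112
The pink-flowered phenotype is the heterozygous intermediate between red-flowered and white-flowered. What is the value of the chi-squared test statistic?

5.187

With incomplete dominance, a heterozygote × heterozygote cross gives a 1:2:1 phenotypic ratio.
Expected counts for N = 503 under a 1:2:1 ratio (total parts = 4):
  red-flowered: 503 × 1/4 = 125.75
  pink-flowered: 503 × 2/4 = 251.5
  white-flowered: 503 × 1/4 = 125.75
χ² = Σ (O − E)² / E
  red-flowered: (114 − 125.75)² / 125.75 = 1.0979
  pink-flowered: (277 − 251.5)² / 251.5 = 2.5855
  white-flowered: (112 − 125.75)² / 125.75 = 1.5035
χ² = 1.0979 + 2.5855 + 1.5035 = 5.1869 ≈ 5.187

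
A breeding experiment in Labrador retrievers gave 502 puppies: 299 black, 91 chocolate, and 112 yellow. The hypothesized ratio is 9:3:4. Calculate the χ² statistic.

2.535

Expected counts for N = 502 under a 9:3:4 ratio (total parts = 16):
  black: 502 × 9/16 = 282.375
  chocolate: 502 × 3/16 = 94.125
  yellow: 502 × 4/16 = 125.5
χ² = Σ (O − E)² / E
  black: (299 − 282.375)² / 282.375 = 0.9788
  chocolate: (91 − 94.125)² / 94.125 = 0.1038
  yellow: (112 − 125.5)² / 125.5 = 1.4522
χ² = 0.9788 + 0.1038 + 1.4522 = 2.5348 ≈ 2.535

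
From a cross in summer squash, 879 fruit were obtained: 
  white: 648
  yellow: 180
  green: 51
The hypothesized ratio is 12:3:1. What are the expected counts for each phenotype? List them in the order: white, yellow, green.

659.25, 164.8125, 54.9375

Total ratio parts = 16. Expected numbers out of 879:
  white: 879 × 12/16 = 659.25
  yellow: 879 × 3/16 = 164.8125
  green: 879 × 1/16 = 54.9375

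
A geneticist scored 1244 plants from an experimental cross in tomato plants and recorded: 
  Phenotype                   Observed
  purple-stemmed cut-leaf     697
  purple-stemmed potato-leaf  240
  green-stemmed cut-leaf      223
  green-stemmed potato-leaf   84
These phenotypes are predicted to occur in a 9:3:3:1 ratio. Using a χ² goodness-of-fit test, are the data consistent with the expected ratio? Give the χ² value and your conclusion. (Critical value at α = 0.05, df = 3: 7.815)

1.159; consistent

The 9:3:3:1 ratio has 16 parts, so with N = 1244 the expected counts are:
  purple-stemmed cut-leaf: 1244 × 9/16 = 699.75
  purple-stemmed potato-leaf: 1244 × 3/16 = 233.25
  green-stemmed cut-leaf: 1244 × 3/16 = 233.25
  green-stemmed potato-leaf: 1244 × 1/16 = 77.75
χ² = Σ (O − E)² / E
  purple-stemmed cut-leaf: (697 − 699.75)² / 699.75 = 0.0108
  purple-stemmed potato-leaf: (240 − 233.25)² / 233.25 = 0.1953
  green-stemmed cut-leaf: (223 − 233.25)² / 233.25 = 0.4504
  green-stemmed potato-leaf: (84 − 77.75)² / 77.75 = 0.5024
χ² = 0.0108 + 0.1953 + 0.4504 + 0.5024 = 1.1589 ≈ 1.159
Degrees of freedom = 4 − 1 = 3; critical value at α = 0.05 is 7.815.
Since 1.159 < 7.815, we fail to reject the null hypothesis — the data are consistent with the 9:3:3:1 ratio.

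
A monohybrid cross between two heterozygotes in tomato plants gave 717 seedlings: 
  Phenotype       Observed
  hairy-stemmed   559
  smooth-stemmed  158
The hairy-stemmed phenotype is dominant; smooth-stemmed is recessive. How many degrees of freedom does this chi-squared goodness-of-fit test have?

For a monohybrid cross between heterozygotes with complete dominance, the expected phenotypic ratio is 3:1.
A goodness-of-fit test with 2 phenotype classes has df = 2 − 1 = 1.

1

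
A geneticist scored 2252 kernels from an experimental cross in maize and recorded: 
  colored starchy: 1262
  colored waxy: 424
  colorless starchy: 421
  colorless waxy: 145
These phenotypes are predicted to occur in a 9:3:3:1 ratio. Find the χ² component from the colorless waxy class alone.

0.128

Under the 9:3:3:1 hypothesis (Σ ratio = 16, N = 2252):
  colored starchy: 2252 × 9/16 = 1266.75
  colored waxy: 2252 × 3/16 = 422.25
  colorless starchy: 2252 × 3/16 = 422.25
  colorless waxy: 2252 × 1/16 = 140.75
Contribution of colorless waxy: (145 − 140.75)² / 140.75 = 0.1283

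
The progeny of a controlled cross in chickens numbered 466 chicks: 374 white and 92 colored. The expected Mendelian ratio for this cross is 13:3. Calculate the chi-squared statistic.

Under the 13:3 hypothesis (Σ ratio = 16, N = 466):
  white: 466 × 13/16 = 378.625
  colored: 466 × 3/16 = 87.375
χ² = Σ (O − E)² / E
  white: (374 − 378.625)² / 378.625 = 0.0565
  colored: (92 − 87.375)² / 87.375 = 0.2448
χ² = 0.0565 + 0.2448 = 0.3013 ≈ 0.301

0.301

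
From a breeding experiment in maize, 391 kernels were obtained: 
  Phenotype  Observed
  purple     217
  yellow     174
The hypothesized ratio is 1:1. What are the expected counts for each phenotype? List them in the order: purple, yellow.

Expected counts for N = 391 under a 1:1 ratio (total parts = 2):
  purple: 391 × 1/2 = 195.5
  yellow: 391 × 1/2 = 195.5

195.5, 195.5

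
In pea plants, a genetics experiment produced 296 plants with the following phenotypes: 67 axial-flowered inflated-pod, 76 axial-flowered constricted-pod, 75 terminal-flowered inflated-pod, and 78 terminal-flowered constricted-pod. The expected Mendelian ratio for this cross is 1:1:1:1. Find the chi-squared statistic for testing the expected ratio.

0.946

Expected counts for N = 296 under a 1:1:1:1 ratio (total parts = 4):
  axial-flowered inflated-pod: 296 × 1/4 = 74
  axial-flowered constricted-pod: 296 × 1/4 = 74
  terminal-flowered inflated-pod: 296 × 1/4 = 74
  terminal-flowered constricted-pod: 296 × 1/4 = 74
χ² = Σ (O − E)² / E
  axial-flowered inflated-pod: (67 − 74)² / 74 = 0.6622
  axial-flowered constricted-pod: (76 − 74)² / 74 = 0.0541
  terminal-flowered inflated-pod: (75 − 74)² / 74 = 0.0135
  terminal-flowered constricted-pod: (78 − 74)² / 74 = 0.2162
χ² = 0.6622 + 0.0541 + 0.0135 + 0.2162 = 0.946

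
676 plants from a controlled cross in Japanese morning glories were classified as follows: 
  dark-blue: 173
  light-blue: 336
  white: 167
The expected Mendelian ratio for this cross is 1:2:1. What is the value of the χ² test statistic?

Expected counts for N = 676 under a 1:2:1 ratio (total parts = 4):
  dark-blue: 676 × 1/4 = 169
  light-blue: 676 × 2/4 = 338
  white: 676 × 1/4 = 169
χ² = Σ (O − E)² / E
  dark-blue: (173 − 169)² / 169 = 0.0947
  light-blue: (336 − 338)² / 338 = 0.0118
  white: (167 − 169)² / 169 = 0.0237
χ² = 0.0947 + 0.0118 + 0.0237 = 0.1302 ≈ 0.130

0.130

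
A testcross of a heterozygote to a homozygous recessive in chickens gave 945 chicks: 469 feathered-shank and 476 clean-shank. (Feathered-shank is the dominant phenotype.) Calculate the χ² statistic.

A testcross of a heterozygote (Aa × aa) gives a 1:1 phenotypic ratio.
Under the 1:1 hypothesis (Σ ratio = 2, N = 945):
  feathered-shank: 945 × 1/2 = 472.5
  clean-shank: 945 × 1/2 = 472.5
χ² = Σ (O − E)² / E
  feathered-shank: (469 − 472.5)² / 472.5 = 0.0259
  clean-shank: (476 − 472.5)² / 472.5 = 0.0259
χ² = 0.0259 + 0.0259 = 0.0518 ≈ 0.052

0.052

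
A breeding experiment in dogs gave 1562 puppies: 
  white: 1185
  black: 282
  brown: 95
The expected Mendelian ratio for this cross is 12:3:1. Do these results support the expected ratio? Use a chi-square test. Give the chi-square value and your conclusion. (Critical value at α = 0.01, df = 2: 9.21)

Total ratio parts = 16. Expected numbers out of 1562:
  white: 1562 × 12/16 = 1171.5
  black: 1562 × 3/16 = 292.875
  brown: 1562 × 1/16 = 97.625
χ² = Σ (O − E)² / E
  white: (1185 − 1171.5)² / 1171.5 = 0.1556
  black: (282 − 292.875)² / 292.875 = 0.4038
  brown: (95 − 97.625)² / 97.625 = 0.0706
χ² = 0.1556 + 0.4038 + 0.0706 = 0.630
Degrees of freedom = 3 − 1 = 2; critical value at α = 0.01 is 9.21.
Since 0.630 < 9.21, we fail to reject the null hypothesis — the data are consistent with the 12:3:1 ratio.

0.630; consistent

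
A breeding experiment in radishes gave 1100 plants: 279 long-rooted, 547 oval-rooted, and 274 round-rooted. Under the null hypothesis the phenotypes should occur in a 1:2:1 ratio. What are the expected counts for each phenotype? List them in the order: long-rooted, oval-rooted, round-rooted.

275, 550, 275

Expected counts for N = 1100 under a 1:2:1 ratio (total parts = 4):
  long-rooted: 1100 × 1/4 = 275
  oval-rooted: 1100 × 2/4 = 550
  round-rooted: 1100 × 1/4 = 275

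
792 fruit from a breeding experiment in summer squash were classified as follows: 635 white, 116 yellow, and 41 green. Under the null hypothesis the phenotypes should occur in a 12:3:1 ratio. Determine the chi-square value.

Expected counts for N = 792 under a 12:3:1 ratio (total parts = 16):
  white: 792 × 12/16 = 594
  yellow: 792 × 3/16 = 148.5
  green: 792 × 1/16 = 49.5
χ² = Σ (O − E)² / E
  white: (635 − 594)² / 594 = 2.8300
  yellow: (116 − 148.5)² / 148.5 = 7.1128
  green: (41 − 49.5)² / 49.5 = 1.4596
χ² = 2.8300 + 7.1128 + 1.4596 = 11.4024 ≈ 11.402

11.402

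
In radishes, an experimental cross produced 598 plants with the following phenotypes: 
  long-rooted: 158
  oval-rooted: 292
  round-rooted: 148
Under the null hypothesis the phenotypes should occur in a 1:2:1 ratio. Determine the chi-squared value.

The 1:2:1 ratio has 4 parts, so with N = 598 the expected counts are:
  long-rooted: 598 × 1/4 = 149.5
  oval-rooted: 598 × 2/4 = 299
  round-rooted: 598 × 1/4 = 149.5
χ² = Σ (O − E)² / E
  long-rooted: (158 − 149.5)² / 149.5 = 0.4833
  oval-rooted: (292 − 299)² / 299 = 0.1639
  round-rooted: (148 − 149.5)² / 149.5 = 0.0151
χ² = 0.4833 + 0.1639 + 0.0151 = 0.6623 ≈ 0.662

0.662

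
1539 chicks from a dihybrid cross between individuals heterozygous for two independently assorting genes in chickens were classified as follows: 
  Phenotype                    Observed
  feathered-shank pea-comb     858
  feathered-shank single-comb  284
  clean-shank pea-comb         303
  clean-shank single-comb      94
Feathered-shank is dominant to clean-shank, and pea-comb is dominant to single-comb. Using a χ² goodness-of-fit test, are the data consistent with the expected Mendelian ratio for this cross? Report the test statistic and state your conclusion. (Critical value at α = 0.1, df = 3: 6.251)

0.912; consistent

A dihybrid F₂ with independent assortment and complete dominance at both loci gives a 9:3:3:1 phenotypic ratio.
The 9:3:3:1 ratio has 16 parts, so with N = 1539 the expected counts are:
  feathered-shank pea-comb: 1539 × 9/16 = 865.6875
  feathered-shank single-comb: 1539 × 3/16 = 288.5625
  clean-shank pea-comb: 1539 × 3/16 = 288.5625
  clean-shank single-comb: 1539 × 1/16 = 96.1875
χ² = Σ (O − E)² / E
  feathered-shank pea-comb: (858 − 865.6875)² / 865.6875 = 0.0683
  feathered-shank single-comb: (284 − 288.5625)² / 288.5625 = 0.0721
  clean-shank pea-comb: (303 − 288.5625)² / 288.5625 = 0.7223
  clean-shank single-comb: (94 − 96.1875)² / 96.1875 = 0.0497
χ² = 0.0683 + 0.0721 + 0.7223 + 0.0497 = 0.9124 ≈ 0.912
Degrees of freedom = 4 − 1 = 3; critical value at α = 0.1 is 6.251.
Since 0.912 < 6.251, we fail to reject the null hypothesis — the data are consistent with the 9:3:3:1 ratio.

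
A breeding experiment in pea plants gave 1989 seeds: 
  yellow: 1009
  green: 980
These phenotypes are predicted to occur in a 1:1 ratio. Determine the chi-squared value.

0.423

Total ratio parts = 2. Expected numbers out of 1989:
  yellow: 1989 × 1/2 = 994.5
  green: 1989 × 1/2 = 994.5
χ² = Σ (O − E)² / E
  yellow: (1009 − 994.5)² / 994.5 = 0.2114
  green: (980 − 994.5)² / 994.5 = 0.2114
χ² = 0.2114 + 0.2114 = 0.4228 ≈ 0.423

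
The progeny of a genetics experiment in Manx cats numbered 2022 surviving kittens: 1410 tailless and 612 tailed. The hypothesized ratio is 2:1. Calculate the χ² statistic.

Total ratio parts = 3. Expected numbers out of 2022:
  tailless: 2022 × 2/3 = 1348
  tailed: 2022 × 1/3 = 674
χ² = Σ (O − E)² / E
  tailless: (1410 − 1348)² / 1348 = 2.8516
  tailed: (612 − 674)² / 674 = 5.7033
χ² = 2.8516 + 5.7033 = 8.5549 ≈ 8.555

8.555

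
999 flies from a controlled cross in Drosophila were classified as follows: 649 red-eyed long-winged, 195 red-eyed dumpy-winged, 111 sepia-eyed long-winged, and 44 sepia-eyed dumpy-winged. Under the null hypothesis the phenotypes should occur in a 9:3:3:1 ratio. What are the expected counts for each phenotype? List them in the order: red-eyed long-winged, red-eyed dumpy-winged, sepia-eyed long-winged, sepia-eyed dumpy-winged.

561.9375, 187.3125, 187.3125, 62.4375

Expected counts for N = 999 under a 9:3:3:1 ratio (total parts = 16):
  red-eyed long-winged: 999 × 9/16 = 561.9375
  red-eyed dumpy-winged: 999 × 3/16 = 187.3125
  sepia-eyed long-winged: 999 × 3/16 = 187.3125
  sepia-eyed dumpy-winged: 999 × 1/16 = 62.4375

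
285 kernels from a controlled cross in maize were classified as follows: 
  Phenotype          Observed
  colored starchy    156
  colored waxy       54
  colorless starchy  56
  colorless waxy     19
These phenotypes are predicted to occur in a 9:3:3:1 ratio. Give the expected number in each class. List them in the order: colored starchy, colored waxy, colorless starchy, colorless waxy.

160.3125, 53.4375, 53.4375, 17.8125

Under the 9:3:3:1 hypothesis (Σ ratio = 16, N = 285):
  colored starchy: 285 × 9/16 = 160.3125
  colored waxy: 285 × 3/16 = 53.4375
  colorless starchy: 285 × 3/16 = 53.4375
  colorless waxy: 285 × 1/16 = 17.8125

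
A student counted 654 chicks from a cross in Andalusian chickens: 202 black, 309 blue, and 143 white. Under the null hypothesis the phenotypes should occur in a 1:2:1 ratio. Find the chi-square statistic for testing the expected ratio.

Under the 1:2:1 hypothesis (Σ ratio = 4, N = 654):
  black: 654 × 1/4 = 163.5
  blue: 654 × 2/4 = 327
  white: 654 × 1/4 = 163.5
χ² = Σ (O − E)² / E
  black: (202 − 163.5)² / 163.5 = 9.0657
  blue: (309 − 327)² / 327 = 0.9908
  white: (143 − 163.5)² / 163.5 = 2.5703
χ² = 9.0657 + 0.9908 + 2.5703 = 12.6268 ≈ 12.627

12.627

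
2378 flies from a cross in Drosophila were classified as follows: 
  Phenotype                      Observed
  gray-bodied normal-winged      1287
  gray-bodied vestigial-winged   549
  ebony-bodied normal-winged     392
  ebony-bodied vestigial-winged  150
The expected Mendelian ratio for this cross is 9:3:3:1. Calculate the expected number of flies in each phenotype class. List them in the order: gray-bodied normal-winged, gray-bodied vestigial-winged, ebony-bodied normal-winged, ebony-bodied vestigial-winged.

Total ratio parts = 16. Expected numbers out of 2378:
  gray-bodied normal-winged: 2378 × 9/16 = 1337.625
  gray-bodied vestigial-winged: 2378 × 3/16 = 445.875
  ebony-bodied normal-winged: 2378 × 3/16 = 445.875
  ebony-bodied vestigial-winged: 2378 × 1/16 = 148.625

1337.625, 445.875, 445.875, 148.625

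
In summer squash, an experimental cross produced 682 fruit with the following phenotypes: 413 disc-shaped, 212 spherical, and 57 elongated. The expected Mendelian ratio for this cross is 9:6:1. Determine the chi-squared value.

14.581

The 9:6:1 ratio has 16 parts, so with N = 682 the expected counts are:
  disc-shaped: 682 × 9/16 = 383.625
  spherical: 682 × 6/16 = 255.75
  elongated: 682 × 1/16 = 42.625
χ² = Σ (O − E)² / E
  disc-shaped: (413 − 383.625)² / 383.625 = 2.2493
  spherical: (212 − 255.75)² / 255.75 = 7.4841
  elongated: (57 − 42.625)² / 42.625 = 4.8479
χ² = 2.2493 + 7.4841 + 4.8479 = 14.5813 ≈ 14.581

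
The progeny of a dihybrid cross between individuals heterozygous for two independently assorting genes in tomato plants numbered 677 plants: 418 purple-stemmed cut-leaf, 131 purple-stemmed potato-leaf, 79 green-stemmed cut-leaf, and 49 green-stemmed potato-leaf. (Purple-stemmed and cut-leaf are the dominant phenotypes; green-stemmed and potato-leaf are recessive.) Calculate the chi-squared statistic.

22.922

A dihybrid F₂ with independent assortment and complete dominance at both loci gives a 9:3:3:1 phenotypic ratio.
Total ratio parts = 16. Expected numbers out of 677:
  purple-stemmed cut-leaf: 677 × 9/16 = 380.8125
  purple-stemmed potato-leaf: 677 × 3/16 = 126.9375
  green-stemmed cut-leaf: 677 × 3/16 = 126.9375
  green-stemmed potato-leaf: 677 × 1/16 = 42.3125
χ² = Σ (O − E)² / E
  purple-stemmed cut-leaf: (418 − 380.8125)² / 380.8125 = 3.6315
  purple-stemmed potato-leaf: (131 − 126.9375)² / 126.9375 = 0.1300
  green-stemmed cut-leaf: (79 − 126.9375)² / 126.9375 = 18.1034
  green-stemmed potato-leaf: (49 − 42.3125)² / 42.3125 = 1.0570
χ² = 3.6315 + 0.1300 + 18.1034 + 1.0570 = 22.9219 ≈ 22.922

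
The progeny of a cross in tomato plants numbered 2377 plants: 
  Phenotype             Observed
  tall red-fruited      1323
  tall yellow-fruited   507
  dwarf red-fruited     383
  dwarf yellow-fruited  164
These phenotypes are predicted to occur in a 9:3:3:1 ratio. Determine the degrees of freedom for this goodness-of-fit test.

3

A goodness-of-fit test with 4 phenotype classes has df = 4 − 1 = 3.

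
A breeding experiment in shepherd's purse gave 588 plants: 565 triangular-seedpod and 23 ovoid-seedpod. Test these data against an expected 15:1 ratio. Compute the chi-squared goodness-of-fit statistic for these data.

5.488

The 15:1 ratio has 16 parts, so with N = 588 the expected counts are:
  triangular-seedpod: 588 × 15/16 = 551.25
  ovoid-seedpod: 588 × 1/16 = 36.75
χ² = Σ (O − E)² / E
  triangular-seedpod: (565 − 551.25)² / 551.25 = 0.3430
  ovoid-seedpod: (23 − 36.75)² / 36.75 = 5.1446
χ² = 0.3430 + 5.1446 = 5.4876 ≈ 5.488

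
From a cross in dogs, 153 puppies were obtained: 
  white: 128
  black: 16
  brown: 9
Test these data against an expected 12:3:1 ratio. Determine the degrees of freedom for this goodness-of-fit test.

2

A goodness-of-fit test with 3 phenotype classes has df = 3 − 1 = 2.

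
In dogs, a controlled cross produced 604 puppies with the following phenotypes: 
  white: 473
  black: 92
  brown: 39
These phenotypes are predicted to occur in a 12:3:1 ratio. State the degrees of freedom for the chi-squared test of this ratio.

A goodness-of-fit test with 3 phenotype classes has df = 3 − 1 = 2.

2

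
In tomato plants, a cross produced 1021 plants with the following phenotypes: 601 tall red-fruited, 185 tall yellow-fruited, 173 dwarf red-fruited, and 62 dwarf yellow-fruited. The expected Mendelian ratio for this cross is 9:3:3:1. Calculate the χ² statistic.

3.284

The 9:3:3:1 ratio has 16 parts, so with N = 1021 the expected counts are:
  tall red-fruited: 1021 × 9/16 = 574.3125
  tall yellow-fruited: 1021 × 3/16 = 191.4375
  dwarf red-fruited: 1021 × 3/16 = 191.4375
  dwarf yellow-fruited: 1021 × 1/16 = 63.8125
χ² = Σ (O − E)² / E
  tall red-fruited: (601 − 574.3125)² / 574.3125 = 1.2401
  tall yellow-fruited: (185 − 191.4375)² / 191.4375 = 0.2165
  dwarf red-fruited: (173 − 191.4375)² / 191.4375 = 1.7757
  dwarf yellow-fruited: (62 − 63.8125)² / 63.8125 = 0.0515
χ² = 1.2401 + 0.2165 + 1.7757 + 0.0515 = 3.2838 ≈ 3.284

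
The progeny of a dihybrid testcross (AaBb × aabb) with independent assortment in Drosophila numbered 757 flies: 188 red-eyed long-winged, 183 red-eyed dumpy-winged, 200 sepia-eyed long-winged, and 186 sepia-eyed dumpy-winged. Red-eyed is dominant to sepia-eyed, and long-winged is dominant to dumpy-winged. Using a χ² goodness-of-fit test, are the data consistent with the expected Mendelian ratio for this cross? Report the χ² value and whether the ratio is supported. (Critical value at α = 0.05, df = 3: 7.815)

0.881; consistent

A dihybrid testcross with independent assortment gives a 1:1:1:1 ratio.
Expected counts for N = 757 under a 1:1:1:1 ratio (total parts = 4):
  red-eyed long-winged: 757 × 1/4 = 189.25
  red-eyed dumpy-winged: 757 × 1/4 = 189.25
  sepia-eyed long-winged: 757 × 1/4 = 189.25
  sepia-eyed dumpy-winged: 757 × 1/4 = 189.25
χ² = Σ (O − E)² / E
  red-eyed long-winged: (188 − 189.25)² / 189.25 = 0.0083
  red-eyed dumpy-winged: (183 − 189.25)² / 189.25 = 0.2064
  sepia-eyed long-winged: (200 − 189.25)² / 189.25 = 0.6106
  sepia-eyed dumpy-winged: (186 − 189.25)² / 189.25 = 0.0558
χ² = 0.0083 + 0.2064 + 0.6106 + 0.0558 = 0.8811 ≈ 0.881
Degrees of freedom = 4 − 1 = 3; critical value at α = 0.05 is 7.815.
Since 0.881 < 7.815, we fail to reject the null hypothesis — the data are consistent with the 1:1:1:1 ratio.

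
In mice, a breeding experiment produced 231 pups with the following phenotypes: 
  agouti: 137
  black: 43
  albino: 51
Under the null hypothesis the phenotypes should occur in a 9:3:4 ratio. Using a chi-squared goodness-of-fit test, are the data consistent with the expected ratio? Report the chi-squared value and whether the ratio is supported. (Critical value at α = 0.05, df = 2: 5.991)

1.175; consistent

Total ratio parts = 16. Expected numbers out of 231:
  agouti: 231 × 9/16 = 129.9375
  black: 231 × 3/16 = 43.3125
  albino: 231 × 4/16 = 57.75
χ² = Σ (O − E)² / E
  agouti: (137 − 129.9375)² / 129.9375 = 0.3839
  black: (43 − 43.3125)² / 43.3125 = 0.0023
  albino: (51 − 57.75)² / 57.75 = 0.7890
χ² = 0.3839 + 0.0023 + 0.7890 = 1.1752 ≈ 1.175
Degrees of freedom = 3 − 1 = 2; critical value at α = 0.05 is 5.991.
Since 1.175 < 5.991, we fail to reject the null hypothesis — the data are consistent with the 9:3:4 ratio.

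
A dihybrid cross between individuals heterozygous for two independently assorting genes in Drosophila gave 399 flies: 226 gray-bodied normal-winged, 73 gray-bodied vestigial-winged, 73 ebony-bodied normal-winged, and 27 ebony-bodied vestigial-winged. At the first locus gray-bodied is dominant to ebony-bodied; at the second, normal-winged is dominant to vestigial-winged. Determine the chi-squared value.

0.269

A dihybrid F₂ with independent assortment and complete dominance at both loci gives a 9:3:3:1 phenotypic ratio.
Under the 9:3:3:1 hypothesis (Σ ratio = 16, N = 399):
  gray-bodied normal-winged: 399 × 9/16 = 224.4375
  gray-bodied vestigial-winged: 399 × 3/16 = 74.8125
  ebony-bodied normal-winged: 399 × 3/16 = 74.8125
  ebony-bodied vestigial-winged: 399 × 1/16 = 24.9375
χ² = Σ (O − E)² / E
  gray-bodied normal-winged: (226 − 224.4375)² / 224.4375 = 0.0109
  gray-bodied vestigial-winged: (73 − 74.8125)² / 74.8125 = 0.0439
  ebony-bodied normal-winged: (73 − 74.8125)² / 74.8125 = 0.0439
  ebony-bodied vestigial-winged: (27 − 24.9375)² / 24.9375 = 0.1706
χ² = 0.0109 + 0.0439 + 0.0439 + 0.1706 = 0.2693 ≈ 0.269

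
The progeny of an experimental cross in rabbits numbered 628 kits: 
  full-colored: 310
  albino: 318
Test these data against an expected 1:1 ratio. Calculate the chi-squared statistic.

0.102

The 1:1 ratio has 2 parts, so with N = 628 the expected counts are:
  full-colored: 628 × 1/2 = 314
  albino: 628 × 1/2 = 314
χ² = Σ (O − E)² / E
  full-colored: (310 − 314)² / 314 = 0.0510
  albino: (318 − 314)² / 314 = 0.0510
χ² = 0.0510 + 0.0510 = 0.102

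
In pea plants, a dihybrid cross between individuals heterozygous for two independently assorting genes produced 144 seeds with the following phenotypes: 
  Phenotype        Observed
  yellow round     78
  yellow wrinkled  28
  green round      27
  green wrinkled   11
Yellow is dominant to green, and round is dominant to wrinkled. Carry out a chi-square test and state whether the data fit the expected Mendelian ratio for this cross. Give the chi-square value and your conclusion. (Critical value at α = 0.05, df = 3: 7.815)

0.593; consistent

A dihybrid F₂ with independent assortment and complete dominance at both loci gives a 9:3:3:1 phenotypic ratio.
Expected counts for N = 144 under a 9:3:3:1 ratio (total parts = 16):
  yellow round: 144 × 9/16 = 81
  yellow wrinkled: 144 × 3/16 = 27
  green round: 144 × 3/16 = 27
  green wrinkled: 144 × 1/16 = 9
χ² = Σ (O − E)² / E
  yellow round: (78 − 81)² / 81 = 0.1111
  yellow wrinkled: (28 − 27)² / 27 = 0.0370
  green round: (27 − 27)² / 27 = 0.0000
  green wrinkled: (11 − 9)² / 9 = 0.4444
χ² = 0.1111 + 0.0370 + 0.0000 + 0.4444 = 0.5925 ≈ 0.593
Degrees of freedom = 4 − 1 = 3; critical value at α = 0.05 is 7.815.
Since 0.593 < 7.815, we fail to reject the null hypothesis — the data are consistent with the 9:3:3:1 ratio.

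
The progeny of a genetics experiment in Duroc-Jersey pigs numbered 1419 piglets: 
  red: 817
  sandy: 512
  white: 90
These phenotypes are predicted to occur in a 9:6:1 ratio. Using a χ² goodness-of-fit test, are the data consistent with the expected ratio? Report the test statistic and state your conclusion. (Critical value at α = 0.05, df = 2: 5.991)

Total ratio parts = 16. Expected numbers out of 1419:
  red: 1419 × 9/16 = 798.1875
  sandy: 1419 × 6/16 = 532.125
  white: 1419 × 1/16 = 88.6875
χ² = Σ (O − E)² / E
  red: (817 − 798.1875)² / 798.1875 = 0.4434
  sandy: (512 − 532.125)² / 532.125 = 0.7611
  white: (90 − 88.6875)² / 88.6875 = 0.0194
χ² = 0.4434 + 0.7611 + 0.0194 = 1.2239 ≈ 1.224
Degrees of freedom = 3 − 1 = 2; critical value at α = 0.05 is 5.991.
Since 1.224 < 5.991, we fail to reject the null hypothesis — the data are consistent with the 9:6:1 ratio.

1.224; consistent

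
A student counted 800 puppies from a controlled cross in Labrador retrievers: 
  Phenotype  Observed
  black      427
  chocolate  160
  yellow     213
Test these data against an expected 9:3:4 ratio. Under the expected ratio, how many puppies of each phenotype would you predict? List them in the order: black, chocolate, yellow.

Expected counts for N = 800 under a 9:3:4 ratio (total parts = 16):
  black: 800 × 9/16 = 450
  chocolate: 800 × 3/16 = 150
  yellow: 800 × 4/16 = 200

450, 150, 200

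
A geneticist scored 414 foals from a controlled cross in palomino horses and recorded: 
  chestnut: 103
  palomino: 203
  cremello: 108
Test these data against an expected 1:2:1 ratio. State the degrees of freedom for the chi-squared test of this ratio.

A goodness-of-fit test with 3 phenotype classes has df = 3 − 1 = 2.

2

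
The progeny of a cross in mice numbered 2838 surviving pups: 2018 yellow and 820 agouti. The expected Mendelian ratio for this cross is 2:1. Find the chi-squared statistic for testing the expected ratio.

25.173

The 2:1 ratio has 3 parts, so with N = 2838 the expected counts are:
  yellow: 2838 × 2/3 = 1892
  agouti: 2838 × 1/3 = 946
χ² = Σ (O − E)² / E
  yellow: (2018 − 1892)² / 1892 = 8.3911
  agouti: (820 − 946)² / 946 = 16.7822
χ² = 8.3911 + 16.7822 = 25.1733 ≈ 25.173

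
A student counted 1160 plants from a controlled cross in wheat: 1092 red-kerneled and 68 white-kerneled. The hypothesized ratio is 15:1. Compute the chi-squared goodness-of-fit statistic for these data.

Total ratio parts = 16. Expected numbers out of 1160:
  red-kerneled: 1160 × 15/16 = 1087.5
  white-kerneled: 1160 × 1/16 = 72.5
χ² = Σ (O − E)² / E
  red-kerneled: (1092 − 1087.5)² / 1087.5 = 0.0186
  white-kerneled: (68 − 72.5)² / 72.5 = 0.2793
χ² = 0.0186 + 0.2793 = 0.2979 ≈ 0.298

0.298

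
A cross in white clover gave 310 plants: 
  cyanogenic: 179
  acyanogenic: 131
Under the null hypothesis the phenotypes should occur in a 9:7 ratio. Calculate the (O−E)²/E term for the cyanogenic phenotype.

Expected counts for N = 310 under a 9:7 ratio (total parts = 16):
  cyanogenic: 310 × 9/16 = 174.375
  acyanogenic: 310 × 7/16 = 135.625
Contribution of cyanogenic: (179 − 174.375)² / 174.375 = 0.1227

0.123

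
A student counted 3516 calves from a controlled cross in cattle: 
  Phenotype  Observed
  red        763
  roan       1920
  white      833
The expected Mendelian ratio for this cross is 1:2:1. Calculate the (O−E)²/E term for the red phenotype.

15.308

Total ratio parts = 4. Expected numbers out of 3516:
  red: 3516 × 1/4 = 879
  roan: 3516 × 2/4 = 1758
  white: 3516 × 1/4 = 879
Contribution of red: (763 − 879)² / 879 = 15.3083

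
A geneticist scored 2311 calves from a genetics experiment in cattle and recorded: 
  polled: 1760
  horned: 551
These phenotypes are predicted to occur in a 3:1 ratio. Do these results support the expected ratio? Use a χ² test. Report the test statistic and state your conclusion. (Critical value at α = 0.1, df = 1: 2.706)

The 3:1 ratio has 4 parts, so with N = 2311 the expected counts are:
  polled: 2311 × 3/4 = 1733.25
  horned: 2311 × 1/4 = 577.75
χ² = Σ (O − E)² / E
  polled: (1760 − 1733.25)² / 1733.25 = 0.4128
  horned: (551 − 577.75)² / 577.75 = 1.2385
χ² = 0.4128 + 1.2385 = 1.6513 ≈ 1.651
Degrees of freedom = 2 − 1 = 1; critical value at α = 0.1 is 2.706.
Since 1.651 < 2.706, we fail to reject the null hypothesis — the data are consistent with the 3:1 ratio.

1.651; consistent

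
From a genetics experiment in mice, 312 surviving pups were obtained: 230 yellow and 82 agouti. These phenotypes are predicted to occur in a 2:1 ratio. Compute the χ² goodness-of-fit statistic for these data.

The 2:1 ratio has 3 parts, so with N = 312 the expected counts are:
  yellow: 312 × 2/3 = 208
  agouti: 312 × 1/3 = 104
χ² = Σ (O − E)² / E
  yellow: (230 − 208)² / 208 = 2.3269
  agouti: (82 − 104)² / 104 = 4.6538
χ² = 2.3269 + 4.6538 = 6.9807 ≈ 6.981

6.981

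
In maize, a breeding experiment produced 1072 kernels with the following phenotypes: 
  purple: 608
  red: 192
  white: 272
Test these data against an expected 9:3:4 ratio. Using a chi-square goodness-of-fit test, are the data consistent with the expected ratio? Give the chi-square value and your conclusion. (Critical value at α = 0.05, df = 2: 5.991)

0.504; consistent

Expected counts for N = 1072 under a 9:3:4 ratio (total parts = 16):
  purple: 1072 × 9/16 = 603
  red: 1072 × 3/16 = 201
  white: 1072 × 4/16 = 268
χ² = Σ (O − E)² / E
  purple: (608 − 603)² / 603 = 0.0415
  red: (192 − 201)² / 201 = 0.4030
  white: (272 − 268)² / 268 = 0.0597
χ² = 0.0415 + 0.4030 + 0.0597 = 0.5042 ≈ 0.504
Degrees of freedom = 3 − 1 = 2; critical value at α = 0.05 is 5.991.
Since 0.504 < 5.991, we fail to reject the null hypothesis — the data are consistent with the 9:3:4 ratio.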